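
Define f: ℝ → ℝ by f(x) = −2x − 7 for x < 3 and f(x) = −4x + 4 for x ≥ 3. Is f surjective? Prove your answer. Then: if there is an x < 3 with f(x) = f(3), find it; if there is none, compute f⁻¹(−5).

Both pieces are strictly decreasing (slopes −2 and −4), so each is injective on its own interval.
The left piece maps (−∞, 3) onto (−13, ∞); the right piece maps [3, ∞) onto (−∞, −8].
The union (−13, ∞) ∪ (−∞, −8] covers ℝ, so f is surjective.
For the follow-up: the images overlap, so an x < 3 with f(x) = f(3) exists. f(3) = −8; solving −2x − 7 = −8 for x < 3 gives x = (−8 + 7)/(−2) = 1/2.

1/2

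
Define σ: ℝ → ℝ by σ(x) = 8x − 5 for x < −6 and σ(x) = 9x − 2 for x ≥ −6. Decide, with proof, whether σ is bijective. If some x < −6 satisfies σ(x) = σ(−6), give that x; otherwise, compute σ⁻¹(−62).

Both pieces are strictly increasing (slopes 8 and 9), so each is injective on its own interval.
The left piece maps (−∞, −6) onto (−∞, −53); the right piece maps [−6, ∞) onto [−56, ∞).
These images overlap. In particular σ(−6) = −56 (right piece), and solving 8x − 5 = −56 on the left piece gives x = −51/8 < −6.
So σ(−51/8) = σ(−6) with −51/8 ≠ −6, and σ is not injective, hence not bijective. This x = −51/8 is the requested value below −6.

-51/8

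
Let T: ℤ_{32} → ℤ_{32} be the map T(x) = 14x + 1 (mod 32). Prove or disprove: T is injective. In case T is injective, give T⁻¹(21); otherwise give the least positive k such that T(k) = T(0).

16

Recall that injectivity means: for all a, b in the domain, T(a) = T(b) implies a = b.
We have gcd(14, 32) = 2 > 1. Taking a = 0 and b = 16: T(0) = 1 and T(16) = 14·16 + 1 = 225 ≡ 1 (mod 32).
So T(0) = T(16) while 0 ≠ 16, thus T is not injective.
Since T is not injective, we find the least positive k with T(k) = T(0): this means 14k ≡ 0 (mod 32), i.e. 32 ∣ 14k. Since gcd(14, 32) = 2, dividing through by 2 this holds exactly when 16 ∣ 7k, and as gcd(7, 16) = 1, exactly when 16 ∣ k.
The smallest positive such k is 16.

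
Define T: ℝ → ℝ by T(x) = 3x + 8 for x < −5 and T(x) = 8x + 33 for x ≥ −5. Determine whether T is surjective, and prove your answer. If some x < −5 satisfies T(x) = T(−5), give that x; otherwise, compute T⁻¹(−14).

Both pieces are strictly increasing (slopes 3 and 8), so each is injective on its own interval.
The left piece maps (−∞, −5) onto (−∞, −7); the right piece maps [−5, ∞) onto [−7, ∞).
These images together cover ℝ, so T is surjective.
Because the two images are disjoint, no x < −5 has T(x) = T(−5), so we compute T⁻¹(−14): −14 lies in (−∞, −7), so solve 3x + 8 = −14: x = (−14 − 8)/3 = −22/3.

-22/3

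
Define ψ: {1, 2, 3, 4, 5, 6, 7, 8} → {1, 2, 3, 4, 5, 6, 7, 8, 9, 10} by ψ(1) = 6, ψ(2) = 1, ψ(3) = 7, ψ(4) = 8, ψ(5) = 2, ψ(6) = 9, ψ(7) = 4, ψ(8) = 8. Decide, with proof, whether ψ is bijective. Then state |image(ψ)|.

ψ(4) = 8 = ψ(8) with 4 ≠ 8, so ψ is not injective, hence not bijective.
The image of ψ is {1, 2, 4, 6, 7, 8, 9}, which has 7 elements.

7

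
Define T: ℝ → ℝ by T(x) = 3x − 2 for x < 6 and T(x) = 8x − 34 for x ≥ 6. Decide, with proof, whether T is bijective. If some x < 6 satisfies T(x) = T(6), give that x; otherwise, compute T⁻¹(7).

Both pieces are strictly increasing (slopes 3 and 8), so each is injective on its own interval.
The left piece maps (−∞, 6) onto (−∞, 16); the right piece maps [6, ∞) onto [14, ∞).
These images overlap. In particular T(6) = 14 (right piece), and solving 3x − 2 = 14 on the left piece gives x = 16/3 < 6.
So T(16/3) = T(6) with 16/3 ≠ 6, and T is not injective, hence not bijective. This x = 16/3 is the requested value below 6.

16/3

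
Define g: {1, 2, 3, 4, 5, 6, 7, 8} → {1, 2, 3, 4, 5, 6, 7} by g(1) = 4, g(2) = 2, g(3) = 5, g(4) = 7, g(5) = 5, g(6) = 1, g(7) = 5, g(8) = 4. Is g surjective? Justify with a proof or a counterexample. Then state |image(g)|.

5

No element maps to 3, so g is not surjective.
The image of g is {1, 2, 4, 5, 7}, which has 5 elements.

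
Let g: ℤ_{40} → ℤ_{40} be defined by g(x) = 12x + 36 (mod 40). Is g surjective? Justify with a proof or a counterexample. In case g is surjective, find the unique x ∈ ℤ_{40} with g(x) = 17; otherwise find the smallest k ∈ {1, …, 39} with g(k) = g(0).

Recall that surjectivity means every element of the codomain has a preimage under g.
Since gcd(12, 40) = 4, we have 12x ≡ 0 (mod 4) for all x, so g(x) ≡ 0 (mod 4).
But 1 ≢ 0 (mod 4), so 1 ∈ ℤ_{40} has no preimage. Hence g is not surjective.
Since g is not surjective, we find the least positive k with g(k) = g(0): this means 12k ≡ 0 (mod 40), i.e. 40 ∣ 12k. Since gcd(12, 40) = 4, dividing through by 4 this holds exactly when 10 ∣ 3k, and as gcd(3, 10) = 1, exactly when 10 ∣ k.
The smallest positive such k is 10.

10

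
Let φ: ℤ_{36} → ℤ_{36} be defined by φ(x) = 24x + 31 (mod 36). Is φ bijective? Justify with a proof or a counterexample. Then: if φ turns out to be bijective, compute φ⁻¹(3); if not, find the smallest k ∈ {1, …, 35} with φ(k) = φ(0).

3

By definition, φ is injective if φ(a) = φ(b) implies a = b.
We have gcd(24, 36) = 12 > 1. Taking a = 0 and b = 3: φ(0) = 31 and φ(3) = 24·3 + 31 = 103 ≡ 31 (mod 36).
So φ(0) = φ(3) while 0 ≠ 3, hence φ is not injective, hence not bijective.
Since φ is not bijective, we find the least positive k with φ(k) = φ(0): this means 24k ≡ 0 (mod 36), i.e. 36 ∣ 24k. Since gcd(24, 36) = 12, dividing through by 12 this holds exactly when 3 ∣ 2k, and as gcd(2, 3) = 1, exactly when 3 ∣ k.
The smallest positive such k is 3.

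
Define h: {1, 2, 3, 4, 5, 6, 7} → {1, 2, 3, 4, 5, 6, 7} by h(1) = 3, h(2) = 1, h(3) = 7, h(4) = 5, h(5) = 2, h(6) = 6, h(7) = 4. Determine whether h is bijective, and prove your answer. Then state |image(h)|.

7

The values 3, 1, 7, 5, 2, 6, 4 are a permutation of {1, 2, 3, 4, 5, 6, 7}: each element appears exactly once.
So h is injective and surjective, hence bijective.
The image of h is {1, 2, 3, 4, 5, 6, 7}, which has 7 elements.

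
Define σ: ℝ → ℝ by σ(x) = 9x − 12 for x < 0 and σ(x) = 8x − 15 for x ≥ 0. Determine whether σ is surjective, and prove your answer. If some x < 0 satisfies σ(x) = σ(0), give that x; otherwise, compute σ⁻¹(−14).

Both pieces are strictly increasing (slopes 9 and 8), so each is injective on its own interval.
The left piece maps (−∞, 0) onto (−∞, −12); the right piece maps [0, ∞) onto [−15, ∞).
The union (−∞, −12) ∪ [−15, ∞) covers ℝ, so σ is surjective.
For the follow-up: the images overlap, so an x < 0 with σ(x) = σ(0) exists. σ(0) = −15; solving 9x − 12 = −15 for x < 0 gives x = (−15 + 12)/9 = −1/3.

-1/3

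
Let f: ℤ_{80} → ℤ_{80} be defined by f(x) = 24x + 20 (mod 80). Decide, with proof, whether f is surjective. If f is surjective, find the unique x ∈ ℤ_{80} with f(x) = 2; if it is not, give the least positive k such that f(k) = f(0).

Since gcd(24, 80) = 8, we have 24x ≡ 0 (mod 8) for all x, so f(x) ≡ 4 (mod 8).
But 0 ≢ 4 (mod 8), so 0 ∈ ℤ_{80} has no preimage. Hence f is not surjective.
Since f is not surjective, we find the least positive k with f(k) = f(0): this means 24k ≡ 0 (mod 80), i.e. 80 ∣ 24k. Since gcd(24, 80) = 8, dividing through by 8 this holds exactly when 10 ∣ 3k, and as gcd(3, 10) = 1, exactly when 10 ∣ k.
The smallest positive such k is 10.

10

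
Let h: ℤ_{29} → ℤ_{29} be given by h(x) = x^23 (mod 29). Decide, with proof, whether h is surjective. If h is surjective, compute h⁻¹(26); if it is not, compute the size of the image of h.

14

Since 29 is prime, the nonzero elements of ℤ_{29} form a cyclic group of order 28.
As gcd(23, 28) = 1, raising to the 23rd power is a bijection on this group: if s^23 ≡ t^23 then (st^{−1})^23 = 1, and the only element of order dividing gcd(23, 28) = 1 is 1, so s = t.
With h(0) = 0 this makes h injective on all of ℤ_{29}, hence bijective (finite equal-size domain and codomain). In particular h is surjective.
Since h is surjective, we find the preimage of 26. The inverse of x ↦ x^23 on (ℤ_{29})^× is x ↦ x^11, because 23·11 = 253 = 9·28 + 1 ≡ 1 (mod 28) and x^{28} = 1 for x ≠ 0 (Fermat). So h⁻¹(26) = 26^11 mod 29.
Repeated squaring mod 29: 26^1 ≡ 26, 26^2 ≡ 26² = 676 ≡ 9, 26^4 ≡ 9² = 81 ≡ 23, 26^8 ≡ 23² = 529 ≡ 7. Since 11 = 8 + 2 + 1, 26^11 ≡ 7·9·26: 7·9 = 63 ≡ 5, then 5·26 = 130 ≡ 14. So 26^11 ≡ 14 (mod 29).
Hence h⁻¹(26) = 14.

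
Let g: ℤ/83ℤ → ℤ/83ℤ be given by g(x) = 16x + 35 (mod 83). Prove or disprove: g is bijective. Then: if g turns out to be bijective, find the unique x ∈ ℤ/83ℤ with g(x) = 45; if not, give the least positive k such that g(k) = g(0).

11

If g(x_1) = g(x_2), then 16x_1 ≡ 16x_2 (mod 83). Because gcd(16, 83) = 1, we may cancel 16 to get x_1 ≡ x_2 (mod 83).
We now compute 16⁻¹ mod 83 explicitly. Euclid's algorithm: 83 = 5·16 + 3, 16 = 5·3 + 1; back-substituting gives 1 = 26·16 − 5·83, so 16⁻¹ ≡ 26 (mod 83).
Then y ↦ 26(y − 35) is a two-sided inverse to g, so every y ∈ ℤ/83ℤ has a preimage.
Hence g is bijective.
Since g is bijective, we find g⁻¹(45): we need 16x ≡ 45 − 35 ≡ 10 (mod 83). Using 16⁻¹ = 26: x ≡ 26·10 = 260 = 3·83 + 11, so x = 11.
Check: g(11) = 16·11 + 35 = 211 = 2·83 + 45 ≡ 45 (mod 83).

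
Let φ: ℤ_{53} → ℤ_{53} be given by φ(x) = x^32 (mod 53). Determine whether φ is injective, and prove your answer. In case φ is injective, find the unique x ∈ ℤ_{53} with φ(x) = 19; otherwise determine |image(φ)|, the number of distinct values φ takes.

φ(2): Repeated squaring mod 53: 2^1 ≡ 2, 2^2 ≡ 2² = 4, 2^4 ≡ 4² = 16, 2^8 ≡ 16² = 256 ≡ 44, 2^16 ≡ 44² = 1936 ≡ 28, 2^32 ≡ 28² = 784 ≡ 42. So 2^32 ≡ 42 (mod 53).
φ(7): Repeated squaring mod 53: 7^1 ≡ 7, 7^2 ≡ 7² = 49, 7^4 ≡ 49² = 2401 ≡ 16, 7^8 ≡ 16² = 256 ≡ 44, 7^16 ≡ 44² = 1936 ≡ 28, 7^32 ≡ 28² = 784 ≡ 42. So 7^32 ≡ 42 (mod 53).
So φ(2) = φ(7) = 42 while 2 ≠ 7, so φ is not injective.
Since φ is not injective, we determine |image(φ)|. Computing x^32 mod 53 for each x (by repeated squaring, reducing mod 53 at every step), the values φ(0), φ(1), …, φ(52) are: 0, 1, 42, 13, 15, 10, 16, 42, 47, 10, 49, 36, 36, 46, 15, 24, 13, 44, 49, 46, 44, 16, 28, 1, 28, 47, 24, 24, 47, 28, 1, 28, 16, 44, 46, 49, 44, 13, 24, 15, 46, 36, 36, 49, 10, 47, 42, 16, 10, 15, 13, 42, 1.
The distinct values are {0, 1, 10, 13, 15, 16, 24, 28, 36, 42, 44, 46, 47, 49}; there are 14 of them.

14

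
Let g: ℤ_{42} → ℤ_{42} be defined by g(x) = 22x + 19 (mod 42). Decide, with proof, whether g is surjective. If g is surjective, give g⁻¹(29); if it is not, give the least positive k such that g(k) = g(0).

21

Since gcd(22, 42) = 2, we have 22x ≡ 0 (mod 2) for all x, so g(x) ≡ 1 (mod 2).
But 0 ≢ 1 (mod 2), so 0 ∈ ℤ_{42} has no preimage. Therefore g is not surjective.
Since g is not surjective, we find the least positive k with g(k) = g(0): this means 22k ≡ 0 (mod 42), i.e. 42 ∣ 22k. Since gcd(22, 42) = 2, dividing through by 2 this holds exactly when 21 ∣ 11k, and as gcd(11, 21) = 1, exactly when 21 ∣ k.
The smallest positive such k is 21.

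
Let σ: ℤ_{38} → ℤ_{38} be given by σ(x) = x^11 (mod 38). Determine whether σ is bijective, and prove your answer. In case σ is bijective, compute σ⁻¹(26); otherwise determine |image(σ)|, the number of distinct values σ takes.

30

Computing x^11 mod 38 for each x (by repeated squaring, reducing mod 38 at every step), the values σ(0), σ(1), …, σ(37) are: 0, 1, 34, 29, 16, 25, 36, 11, 12, 5, 14, 7, 8, 21, 32, 3, 28, 23, 18, 19, 20, 15, 10, 35, 6, 17, 30, 31, 24, 33, 26, 27, 2, 13, 22, 9, 4, 37.
Every element of ℤ_{38} appears exactly once in this list, so σ is a bijection, and in particular bijective.
Since σ is bijective, we read off the preimage of 26 from the same table: σ(30) = 26, so σ⁻¹(26) = 30.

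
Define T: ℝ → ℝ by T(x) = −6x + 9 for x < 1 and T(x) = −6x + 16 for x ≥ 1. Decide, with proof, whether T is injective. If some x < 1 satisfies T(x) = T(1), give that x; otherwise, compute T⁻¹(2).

-1/6

Both pieces are strictly decreasing (slopes −6 and −6), so each is injective on its own interval.
The left piece maps (−∞, 1) onto (3, ∞); the right piece maps [1, ∞) onto (−∞, 10].
These images overlap. In particular T(1) = 10 (right piece), and solving −6x + 9 = 10 on the left piece gives x = −1/6 < 1.
So T(−1/6) = T(1) with −1/6 ≠ 1, and T is not injective. This x = −1/6 is the requested value below 1.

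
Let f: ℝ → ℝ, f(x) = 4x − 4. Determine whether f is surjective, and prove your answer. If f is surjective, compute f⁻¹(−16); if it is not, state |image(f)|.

For any y ∈ ℝ, x = (y + 4)/4 satisfies f(x) = y.
Therefore f is surjective.
Since f is surjective, we compute f⁻¹(−16) = (−16 + 4)/4 = −3.

-3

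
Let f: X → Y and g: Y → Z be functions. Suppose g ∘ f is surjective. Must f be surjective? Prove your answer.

not surjective

No. Take X = {0, 1, 2}, Y = {0, 1, 2, 3, 4, 5}, Z = {0}, f(a) = 0 for every a ∈ X, and g(b) = 0 for every b ∈ Y.
Then g ∘ f is surjective onto {0}, but 5 ∈ Y has no preimage under f, so f is not surjective.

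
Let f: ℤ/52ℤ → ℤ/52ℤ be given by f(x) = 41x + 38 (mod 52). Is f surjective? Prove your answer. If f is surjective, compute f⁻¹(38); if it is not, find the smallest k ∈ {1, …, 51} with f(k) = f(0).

0

Recall that surjectivity means every element of the codomain has a preimage under f.
Since gcd(41, 52) = 1, 41 is invertible modulo 52. Euclid's algorithm: 52 = 1·41 + 11, 41 = 3·11 + 8, 11 = 1·8 + 3, 8 = 2·3 + 2, 3 = 1·2 + 1; back-substituting gives 1 = 33·41 − 26·52, so 41⁻¹ ≡ 33 (mod 52).
Then y ↦ 33(y − 38) is a two-sided inverse to f, so every y ∈ ℤ/52ℤ has a preimage.
Hence f is surjective.
Since f is surjective, we find f⁻¹(38): we need 41x ≡ 38 − 38 ≡ 0 (mod 52). Using 41⁻¹ = 33: x ≡ 33·0 = 0, so x = 0.
Check: f(0) = 41·0 + 38 = 38 ≡ 38 (mod 52).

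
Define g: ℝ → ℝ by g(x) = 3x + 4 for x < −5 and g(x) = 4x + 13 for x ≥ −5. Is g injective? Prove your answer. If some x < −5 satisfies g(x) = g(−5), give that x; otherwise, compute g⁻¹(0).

-13/4

Both pieces are strictly increasing (slopes 3 and 4), so each is injective on its own interval.
The left piece maps (−∞, −5) onto (−∞, −11); the right piece maps [−5, ∞) onto [−7, ∞).
These images are disjoint, so no value is attained by both pieces. Thus g is injective.
Because the two images are disjoint, no x < −5 has g(x) = g(−5), so we compute g⁻¹(0): 0 lies in [−7, ∞), so solve 4x + 13 = 0: x = (0 − 13)/4 = −13/4.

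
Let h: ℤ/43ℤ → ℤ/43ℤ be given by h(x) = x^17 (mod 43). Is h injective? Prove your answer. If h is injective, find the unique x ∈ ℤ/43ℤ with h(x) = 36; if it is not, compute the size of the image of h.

Since 43 is prime, the nonzero elements of ℤ/43ℤ form a cyclic group of order 42.
As gcd(17, 42) = 1, raising to the 17th power is a bijection on this group: if u^17 ≡ v^17 then (uv^{−1})^17 = 1, and the only element of order dividing gcd(17, 42) = 1 is 1, so u = v.
With h(0) = 0 this makes h injective on all of ℤ/43ℤ, hence bijective (finite equal-size domain and codomain). In particular h is injective.
Since h is injective, we find the preimage of 36. The inverse of x ↦ x^17 on (ℤ/43ℤ)^× is x ↦ x^5, because 17·5 = 85 = 2·42 + 1 ≡ 1 (mod 42) and x^{42} = 1 for x ≠ 0 (Fermat). So h⁻¹(36) = 36^5 mod 43.
Repeated squaring mod 43: 36^1 ≡ 36, 36^2 ≡ 36² = 1296 ≡ 6, 36^4 ≡ 6² = 36. Since 5 = 4 + 1, 36^5 ≡ 36·36: 36·36 = 1296 ≡ 6. So 36^5 ≡ 6 (mod 43).
Hence h⁻¹(36) = 6.

6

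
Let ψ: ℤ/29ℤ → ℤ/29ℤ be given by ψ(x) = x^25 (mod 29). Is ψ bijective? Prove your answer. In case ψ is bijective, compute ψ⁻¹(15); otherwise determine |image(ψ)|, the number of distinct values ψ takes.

Since 29 is prime, the nonzero elements of ℤ/29ℤ form a cyclic group of order 28.
As gcd(25, 28) = 1, raising to the 25th power is a bijection on this group: if a^25 ≡ b^25 then (ab^{−1})^25 = 1, and the only element of order dividing gcd(25, 28) = 1 is 1, so a = b.
With ψ(0) = 0 this makes ψ injective on all of ℤ/29ℤ, hence bijective (finite equal-size domain and codomain). In particular ψ is bijective.
Since ψ is bijective, we find the preimage of 15. The inverse of x ↦ x^25 on (ℤ/29ℤ)^× is x ↦ x^9, because 25·9 = 225 = 8·28 + 1 ≡ 1 (mod 28) and x^{28} = 1 for x ≠ 0 (Fermat). So ψ⁻¹(15) = 15^9 mod 29.
Repeated squaring mod 29: 15^1 ≡ 15, 15^2 ≡ 15² = 225 ≡ 22, 15^4 ≡ 22² = 484 ≡ 20, 15^8 ≡ 20² = 400 ≡ 23. Since 9 = 8 + 1, 15^9 ≡ 23·15: 23·15 = 345 ≡ 26. So 15^9 ≡ 26 (mod 29).
Hence ψ⁻¹(15) = 26.

26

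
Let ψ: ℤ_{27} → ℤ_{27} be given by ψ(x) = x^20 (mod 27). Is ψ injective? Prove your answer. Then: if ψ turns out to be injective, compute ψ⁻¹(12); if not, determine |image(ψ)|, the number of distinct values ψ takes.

ψ(0) = 0^20 = 0.
ψ(3): Repeated squaring mod 27: 3^1 ≡ 3, 3^2 ≡ 3² = 9, 3^4 ≡ 9² = 81 ≡ 0, 3^8 ≡ 0² = 0, 3^16 ≡ 0² = 0. Since 20 = 16 + 4, 3^20 ≡ 0·0: 0·0 = 0. So 3^20 ≡ 0 (mod 27).
So ψ(0) = ψ(3) = 0 while 0 ≠ 3, hence ψ is not injective.
Since ψ is not injective, we determine |image(ψ)|. Computing x^20 mod 27 for each x (by repeated squaring, reducing mod 27 at every step), the values ψ(0), ψ(1), …, ψ(26) are: 0, 1, 4, 0, 16, 25, 0, 22, 10, 0, 19, 13, 0, 7, 7, 0, 13, 19, 0, 10, 22, 0, 25, 16, 0, 4, 1.
The distinct values are {0, 1, 4, 7, 10, 13, 16, 19, 22, 25}; there are 10 of them.

10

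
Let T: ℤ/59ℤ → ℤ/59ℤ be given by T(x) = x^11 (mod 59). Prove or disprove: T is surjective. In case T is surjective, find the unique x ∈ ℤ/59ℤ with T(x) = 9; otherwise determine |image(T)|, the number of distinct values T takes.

26

Since 59 is prime, the nonzero elements of ℤ/59ℤ form a cyclic group of order 58.
As gcd(11, 58) = 1, raising to the 11th power is a bijection on this group: if u^11 ≡ v^11 then (uv^{−1})^11 = 1, and the only element of order dividing gcd(11, 58) = 1 is 1, so u = v.
With T(0) = 0 this makes T injective on all of ℤ/59ℤ, hence bijective (finite equal-size domain and codomain). In particular T is surjective.
Since T is surjective, we find the preimage of 9. The inverse of x ↦ x^11 on (ℤ/59ℤ)^× is x ↦ x^37, because 11·37 = 407 = 7·58 + 1 ≡ 1 (mod 58) and x^{58} = 1 for x ≠ 0 (Fermat). So T⁻¹(9) = 9^37 mod 59.
Repeated squaring mod 59: 9^1 ≡ 9, 9^2 ≡ 9² = 81 ≡ 22, 9^4 ≡ 22² = 484 ≡ 12, 9^8 ≡ 12² = 144 ≡ 26, 9^16 ≡ 26² = 676 ≡ 27, 9^32 ≡ 27² = 729 ≡ 21. Since 37 = 32 + 4 + 1, 9^37 ≡ 21·12·9: 21·12 = 252 ≡ 16, then 16·9 = 144 ≡ 26. So 9^37 ≡ 26 (mod 59).
Hence T⁻¹(9) = 26.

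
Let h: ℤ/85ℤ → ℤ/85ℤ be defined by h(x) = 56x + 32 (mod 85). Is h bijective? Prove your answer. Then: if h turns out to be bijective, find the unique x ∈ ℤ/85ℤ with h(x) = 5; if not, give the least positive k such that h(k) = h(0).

Suppose h(u) = h(v) in ℤ/85ℤ. Then 56u + 32 ≡ 56v + 32 (mod 85), therefore 56(u − v) ≡ 0 (mod 85).
Since gcd(56, 85) = 1, 56 is invertible modulo 85, so u − v ≡ 0 (mod 85), i.e. u = v.
We now compute 56⁻¹ mod 85 explicitly. Euclid's algorithm: 85 = 1·56 + 29, 56 = 1·29 + 27, 29 = 1·27 + 2, 27 = 13·2 + 1; back-substituting gives 1 = 41·56 − 27·85, so 56⁻¹ ≡ 41 (mod 85).
For any y ∈ ℤ/85ℤ, x = 41(y − 32) mod 85 satisfies h(x) = 56·41(y − 32) + 32 ≡ y (since 56·41 ≡ 1 mod 85). So every y has a preimage.
Therefore h is bijective.
Since h is bijective, we compute h⁻¹(5): solve 56x + 32 ≡ 5 (mod 85), i.e. 56x ≡ 58 (mod 85).
Multiplying by 56⁻¹ = 41 gives x ≡ 41·58 = 2378 = 27·85 + 83 ≡ 83 (mod 85).
Check: h(83) = 56·83 + 32 = 4680 = 55·85 + 5 ≡ 5 (mod 85).

83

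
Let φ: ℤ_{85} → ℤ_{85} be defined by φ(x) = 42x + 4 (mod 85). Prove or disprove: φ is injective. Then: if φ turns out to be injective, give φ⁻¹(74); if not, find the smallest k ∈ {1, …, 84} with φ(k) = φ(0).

30

Recall that φ is injective if φ(s) = φ(t) implies s = t.
Suppose φ(s) = φ(t) in ℤ_{85}. Then 42s + 4 ≡ 42t + 4 (mod 85), so 42(s − t) ≡ 0 (mod 85).
Since gcd(42, 85) = 1, 42 is invertible modulo 85, so s − t ≡ 0 (mod 85), i.e. s = t.
Therefore φ is injective.
We now compute 42⁻¹ mod 85 explicitly. Euclid's algorithm: 85 = 2·42 + 1; back-substituting gives 1 = 83·42 − 41·85, so 42⁻¹ ≡ 83 (mod 85).
Since φ is injective, we find φ⁻¹(74): we need 42x ≡ 74 − 4 ≡ 70 (mod 85). Using 42⁻¹ = 83: x ≡ 83·70 = 5810 = 68·85 + 30, so x = 30.
Check: φ(30) = 42·30 + 4 = 1264 = 14·85 + 74 ≡ 74 (mod 85).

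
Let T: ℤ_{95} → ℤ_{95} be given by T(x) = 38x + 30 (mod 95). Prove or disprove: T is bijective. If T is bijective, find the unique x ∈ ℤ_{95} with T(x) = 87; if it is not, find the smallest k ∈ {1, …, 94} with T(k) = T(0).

We have gcd(38, 95) = 19 > 1. Taking s = 0 and t = 5: T(0) = 30 and T(5) = 38·5 + 30 = 220 ≡ 30 (mod 95).
So T(0) = T(5) while 0 ≠ 5, thus T is not injective, hence not bijective.
Since T is not bijective, we find the least positive k with T(k) = T(0): this means 38k ≡ 0 (mod 95), i.e. 95 ∣ 38k. Since gcd(38, 95) = 19, dividing through by 19 this holds exactly when 5 ∣ 2k, and as gcd(2, 5) = 1, exactly when 5 ∣ k.
The smallest positive such k is 5.

5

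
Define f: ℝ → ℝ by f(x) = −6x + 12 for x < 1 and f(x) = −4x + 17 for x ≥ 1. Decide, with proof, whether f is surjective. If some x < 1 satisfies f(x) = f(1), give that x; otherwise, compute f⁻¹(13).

-1/6

Both pieces are strictly decreasing (slopes −6 and −4), so each is injective on its own interval.
The left piece maps (−∞, 1) onto (6, ∞); the right piece maps [1, ∞) onto (−∞, 13].
The union (6, ∞) ∪ (−∞, 13] covers ℝ, so f is surjective.
For the follow-up: the images overlap, so an x < 1 with f(x) = f(1) exists. f(1) = 13; solving −6x + 12 = 13 for x < 1 gives x = (13 − 12)/(−6) = −1/6.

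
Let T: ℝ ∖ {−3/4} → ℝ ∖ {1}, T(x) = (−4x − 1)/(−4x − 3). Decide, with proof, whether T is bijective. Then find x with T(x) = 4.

-11/12

Suppose T(x_1) = T(x_2). Cross-multiplying: (−4x_1 − 1)(−4x_2 − 3) = (−4x_2 − 1)(−4x_1 − 3).
Expanding both sides and cancelling the symmetric terms leaves 8·(x_1 − x_2) = 0. Since 8 ≠ 0, x_1 = x_2. So T is injective.
For any y ≠ 1, solving y(−4x − 3) = −4x − 1 for x gives a well-defined x ≠ −3/4. So T is surjective.
Hence T is bijective.
Solving T(x) = 4: cross-multiplying gives −4x − 1 = 4(−4x − 3), which rearranges to 12x = −11, so x = −11/12.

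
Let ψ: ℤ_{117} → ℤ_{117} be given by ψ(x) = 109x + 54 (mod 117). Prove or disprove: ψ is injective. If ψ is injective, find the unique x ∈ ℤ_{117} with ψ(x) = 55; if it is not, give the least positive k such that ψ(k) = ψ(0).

73

Suppose ψ(s) = ψ(t) in ℤ_{117}. Then 109s + 54 ≡ 109t + 54 (mod 117), therefore 109(s − t) ≡ 0 (mod 117).
Since gcd(109, 117) = 1, 109 is invertible modulo 117, thus s − t ≡ 0 (mod 117), i.e. s = t.
Therefore ψ is injective.
We now compute 109⁻¹ mod 117 explicitly. Euclid's algorithm: 117 = 1·109 + 8, 109 = 13·8 + 5, 8 = 1·5 + 3, 5 = 1·3 + 2, 3 = 1·2 + 1; back-substituting gives 1 = 73·109 − 68·117, so 109⁻¹ ≡ 73 (mod 117).
Since ψ is injective, we compute ψ⁻¹(55): solve 109x + 54 ≡ 55 (mod 117), i.e. 109x ≡ 1 (mod 117).
Multiplying by 109⁻¹ = 73 gives x ≡ 73·1 = 73 ≡ 73 (mod 117).
Check: ψ(73) = 109·73 + 54 = 8011 = 68·117 + 55 ≡ 55 (mod 117).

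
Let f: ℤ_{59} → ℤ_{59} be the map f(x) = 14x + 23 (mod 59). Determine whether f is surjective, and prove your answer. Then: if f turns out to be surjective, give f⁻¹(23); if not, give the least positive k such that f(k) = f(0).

0

Recall that surjectivity means every element of the codomain has a preimage under f.
Since gcd(14, 59) = 1, 14 is invertible modulo 59. Euclid's algorithm: 59 = 4·14 + 3, 14 = 4·3 + 2, 3 = 1·2 + 1; back-substituting gives 1 = 38·14 − 9·59, so 14⁻¹ ≡ 38 (mod 59).
For any y ∈ ℤ_{59}, x = 38(y − 23) mod 59 satisfies f(x) = 14·38(y − 23) + 23 ≡ y (since 14·38 ≡ 1 mod 59). So every y has a preimage.
Hence f is surjective.
Since f is surjective, we compute f⁻¹(23): solve 14x + 23 ≡ 23 (mod 59), i.e. 14x ≡ 0 (mod 59).
Multiplying by 14⁻¹ = 38 gives x ≡ 38·0 = 0 ≡ 0 (mod 59).
Check: f(0) = 14·0 + 23 = 23 ≡ 23 (mod 59).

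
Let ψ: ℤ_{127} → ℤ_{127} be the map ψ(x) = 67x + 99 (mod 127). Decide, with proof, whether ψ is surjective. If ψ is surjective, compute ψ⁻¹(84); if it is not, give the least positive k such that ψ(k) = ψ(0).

32

Recall: surjectivity means every element of the codomain has a preimage under ψ.
Since gcd(67, 127) = 1, 67 is invertible modulo 127. Euclid's algorithm: 127 = 1·67 + 60, 67 = 1·60 + 7, 60 = 8·7 + 4, 7 = 1·4 + 3, 4 = 1·3 + 1; back-substituting gives 1 = 91·67 − 48·127, so 67⁻¹ ≡ 91 (mod 127).
For any y ∈ ℤ_{127}, x = 91(y − 99) mod 127 satisfies ψ(x) = 67·91(y − 99) + 99 ≡ y (since 67·91 ≡ 1 mod 127). So every y has a preimage.
So ψ is surjective.
Since ψ is surjective, we compute ψ⁻¹(84): solve 67x + 99 ≡ 84 (mod 127), i.e. 67x ≡ 112 (mod 127).
Multiplying by 67⁻¹ = 91 gives x ≡ 91·112 = 10192 = 80·127 + 32 ≡ 32 (mod 127).
Check: ψ(32) = 67·32 + 99 = 2243 = 17·127 + 84 ≡ 84 (mod 127).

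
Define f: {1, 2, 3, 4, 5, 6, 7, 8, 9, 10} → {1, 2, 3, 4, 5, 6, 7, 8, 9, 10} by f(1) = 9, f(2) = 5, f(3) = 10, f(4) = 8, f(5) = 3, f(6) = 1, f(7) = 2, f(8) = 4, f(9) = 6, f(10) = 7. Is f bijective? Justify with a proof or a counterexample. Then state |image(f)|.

The values 9, 5, 10, 8, 3, 1, 2, 4, 6, 7 are a permutation of {1, 2, 3, 4, 5, 6, 7, 8, 9, 10}: each element appears exactly once.
So f is injective and surjective, hence bijective.
The image of f is {1, 2, 3, 4, 5, 6, 7, 8, 9, 10}, which has 10 elements.

10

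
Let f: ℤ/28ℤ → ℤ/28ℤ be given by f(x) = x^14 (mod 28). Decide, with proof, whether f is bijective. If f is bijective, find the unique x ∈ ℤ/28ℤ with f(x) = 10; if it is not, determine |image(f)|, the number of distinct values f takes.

8

f(6): Repeated squaring mod 28: 6^1 ≡ 6, 6^2 ≡ 6² = 36 ≡ 8, 6^4 ≡ 8² = 64 ≡ 8, 6^8 ≡ 8² = 64 ≡ 8. Since 14 = 8 + 4 + 2, 6^14 ≡ 8·8·8: 8·8 = 64 ≡ 8, then 8·8 = 64 ≡ 8. So 6^14 ≡ 8 (mod 28).
f(8): Repeated squaring mod 28: 8^1 ≡ 8, 8^2 ≡ 8² = 64 ≡ 8, 8^4 ≡ 8² = 64 ≡ 8, 8^8 ≡ 8² = 64 ≡ 8. Since 14 = 8 + 4 + 2, 8^14 ≡ 8·8·8: 8·8 = 64 ≡ 8, then 8·8 = 64 ≡ 8. So 8^14 ≡ 8 (mod 28).
So f(6) = f(8) = 8 while 6 ≠ 8, hence f is not injective, hence not bijective.
Since f is not bijective, we determine |image(f)|. Computing x^14 mod 28 for each x (by repeated squaring, reducing mod 28 at every step), the values f(0), f(1), …, f(27) are: 0, 1, 4, 9, 16, 25, 8, 21, 8, 25, 16, 9, 4, 1, 0, 1, 4, 9, 16, 25, 8, 21, 8, 25, 16, 9, 4, 1.
The distinct values are {0, 1, 4, 8, 9, 16, 21, 25}; there are 8 of them.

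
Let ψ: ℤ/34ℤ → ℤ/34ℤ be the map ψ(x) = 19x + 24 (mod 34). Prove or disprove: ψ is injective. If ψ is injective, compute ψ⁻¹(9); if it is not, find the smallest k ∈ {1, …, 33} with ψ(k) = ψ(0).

1

If ψ(s) = ψ(t), then 19s ≡ 19t (mod 34). Because gcd(19, 34) = 1, we may cancel 19 to get s ≡ t (mod 34).
Thus ψ is injective.
We now compute 19⁻¹ mod 34 explicitly. Euclid's algorithm: 34 = 1·19 + 15, 19 = 1·15 + 4, 15 = 3·4 + 3, 4 = 1·3 + 1; back-substituting gives 1 = 9·19 − 5·34, so 19⁻¹ ≡ 9 (mod 34).
Since ψ is injective, we find ψ⁻¹(9): we need 19x ≡ 9 − 24 ≡ 19 (mod 34). Using 19⁻¹ = 9: x ≡ 9·19 = 171 = 5·34 + 1, so x = 1.
Check: ψ(1) = 19·1 + 24 = 43 = 1·34 + 9 ≡ 9 (mod 34).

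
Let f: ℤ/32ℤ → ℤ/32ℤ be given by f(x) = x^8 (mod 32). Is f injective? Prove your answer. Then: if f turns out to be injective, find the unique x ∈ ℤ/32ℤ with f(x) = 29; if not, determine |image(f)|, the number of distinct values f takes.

f(0) = 0^8 = 0.
f(2): Repeated squaring mod 32: 2^1 ≡ 2, 2^2 ≡ 2² = 4, 2^4 ≡ 4² = 16, 2^8 ≡ 16² = 256 ≡ 0. So 2^8 ≡ 0 (mod 32).
So f(0) = f(2) = 0 while 0 ≠ 2, thus f is not injective.
Since f is not injective, we determine |image(f)|. Computing x^8 mod 32 for each x (by repeated squaring, reducing mod 32 at every step), the values f(0), f(1), …, f(31) are: 0, 1, 0, 1, 0, 1, 0, 1, 0, 1, 0, 1, 0, 1, 0, 1, 0, 1, 0, 1, 0, 1, 0, 1, 0, 1, 0, 1, 0, 1, 0, 1.
The distinct values are {0, 1}; there are 2 of them.

2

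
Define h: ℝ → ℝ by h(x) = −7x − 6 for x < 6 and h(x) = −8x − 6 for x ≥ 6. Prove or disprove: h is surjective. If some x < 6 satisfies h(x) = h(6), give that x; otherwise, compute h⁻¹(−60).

Both pieces are strictly decreasing (slopes −7 and −8), so each is injective on its own interval.
The left piece maps (−∞, 6) onto (−48, ∞); the right piece maps [6, ∞) onto (−∞, −54].
The union (−48, ∞) ∪ (−∞, −54] omits the interval between −48 and −54; in particular −48 has no preimage. So h is not surjective.
Because the two images are disjoint, no x < 6 has h(x) = h(6), so we compute h⁻¹(−60): −60 lies in (−∞, −54], so solve −8x − 6 = −60: x = (−60 + 6)/(−8) = 27/4.

27/4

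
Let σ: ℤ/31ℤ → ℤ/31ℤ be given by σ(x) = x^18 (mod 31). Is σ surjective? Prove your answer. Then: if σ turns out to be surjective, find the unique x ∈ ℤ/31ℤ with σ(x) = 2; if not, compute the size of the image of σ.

6

σ(1) = 1^18 = 1.
σ(5): Repeated squaring mod 31: 5^1 ≡ 5, 5^2 ≡ 5² = 25, 5^4 ≡ 25² = 625 ≡ 5, 5^8 ≡ 5² = 25, 5^16 ≡ 25² = 625 ≡ 5. Since 18 = 16 + 2, 5^18 ≡ 5·25: 5·25 = 125 ≡ 1. So 5^18 ≡ 1 (mod 31).
So σ(1) = σ(5) = 1 while 1 ≠ 5, hence σ is not injective.
A non-injective map from the 31-element set ℤ/31ℤ to itself takes at most 30 distinct values, so it cannot be surjective. Hence σ is not surjective.
Since σ is not surjective, we determine |image(σ)|. Computing x^18 mod 31 for each x (by repeated squaring, reducing mod 31 at every step), the values σ(0), σ(1), …, σ(30) are: 0, 1, 8, 4, 2, 1, 1, 2, 16, 16, 8, 2, 8, 4, 16, 4, 4, 16, 4, 8, 2, 8, 16, 16, 2, 1, 1, 2, 4, 8, 1.
The distinct values are {0, 1, 2, 4, 8, 16}; there are 6 of them.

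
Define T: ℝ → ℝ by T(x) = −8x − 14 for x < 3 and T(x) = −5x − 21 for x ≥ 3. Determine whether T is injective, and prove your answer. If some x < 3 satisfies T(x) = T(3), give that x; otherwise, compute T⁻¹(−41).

11/4

Both pieces are strictly decreasing (slopes −8 and −5), so each is injective on its own interval.
The left piece maps (−∞, 3) onto (−38, ∞); the right piece maps [3, ∞) onto (−∞, −36].
These images overlap. In particular T(3) = −36 (right piece), and solving −8x − 14 = −36 on the left piece gives x = 11/4 < 3.
So T(11/4) = T(3) with 11/4 ≠ 3, and T is not injective. This x = 11/4 is the requested value below 3.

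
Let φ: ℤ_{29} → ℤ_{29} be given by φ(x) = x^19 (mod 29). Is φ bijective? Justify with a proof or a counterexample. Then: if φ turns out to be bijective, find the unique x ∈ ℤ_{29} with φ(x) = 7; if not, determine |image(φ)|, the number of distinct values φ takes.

24

Since 29 is prime, the nonzero elements of ℤ_{29} form a cyclic group of order 28.
As gcd(19, 28) = 1, raising to the 19th power is a bijection on this group: if x_1^19 ≡ x_2^19 then (x_1x_2^{−1})^19 = 1, and the only element of order dividing gcd(19, 28) = 1 is 1, so x_1 = x_2.
With φ(0) = 0 this makes φ injective on all of ℤ_{29}, hence bijective (finite equal-size domain and codomain). In particular φ is bijective.
Since φ is bijective, we find the preimage of 7. The inverse of x ↦ x^19 on (ℤ_{29})^× is x ↦ x^3, because 19·3 = 57 = 2·28 + 1 ≡ 1 (mod 28) and x^{28} = 1 for x ≠ 0 (Fermat). So φ⁻¹(7) = 7^3 mod 29.
Repeated squaring mod 29: 7^1 ≡ 7, 7^2 ≡ 7² = 49 ≡ 20. Since 3 = 2 + 1, 7^3 ≡ 20·7: 20·7 = 140 ≡ 24. So 7^3 ≡ 24 (mod 29).
Hence φ⁻¹(7) = 24.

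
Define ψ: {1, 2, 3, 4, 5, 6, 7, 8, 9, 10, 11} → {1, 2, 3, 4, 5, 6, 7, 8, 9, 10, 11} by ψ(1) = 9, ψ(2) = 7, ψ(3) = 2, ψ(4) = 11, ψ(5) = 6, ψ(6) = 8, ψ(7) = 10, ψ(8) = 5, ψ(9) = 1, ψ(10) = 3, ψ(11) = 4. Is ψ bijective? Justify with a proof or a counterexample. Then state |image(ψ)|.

The values 9, 7, 2, 11, 6, 8, 10, 5, 1, 3, 4 are a permutation of {1, 2, 3, 4, 5, 6, 7, 8, 9, 10, 11}: each element appears exactly once.
So ψ is injective and surjective, hence bijective.
The image of ψ is {1, 2, 3, 4, 5, 6, 7, 8, 9, 10, 11}, which has 11 elements.

11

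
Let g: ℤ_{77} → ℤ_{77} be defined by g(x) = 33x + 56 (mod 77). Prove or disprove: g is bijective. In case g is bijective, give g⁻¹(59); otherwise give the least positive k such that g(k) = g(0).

7

Recall: injectivity means: for all s, t in the domain, g(s) = g(t) implies s = t.
We have gcd(33, 77) = 11 > 1. Taking s = 0 and t = 7: g(0) = 56 and g(7) = 33·7 + 56 = 287 ≡ 56 (mod 77).
So g(0) = g(7) while 0 ≠ 7, hence g is not injective, hence not bijective.
Since g is not bijective, we find the least positive k with g(k) = g(0): this means 33k ≡ 0 (mod 77), i.e. 77 ∣ 33k. Since gcd(33, 77) = 11, dividing through by 11 this holds exactly when 7 ∣ 3k, and as gcd(3, 7) = 1, exactly when 7 ∣ k.
The smallest positive such k is 7.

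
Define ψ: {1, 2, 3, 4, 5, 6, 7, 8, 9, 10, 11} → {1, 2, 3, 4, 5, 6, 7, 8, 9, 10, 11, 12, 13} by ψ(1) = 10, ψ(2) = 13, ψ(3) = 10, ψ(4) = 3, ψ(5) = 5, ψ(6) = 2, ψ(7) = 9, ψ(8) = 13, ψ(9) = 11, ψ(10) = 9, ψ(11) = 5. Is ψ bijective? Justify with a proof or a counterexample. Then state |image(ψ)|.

7

ψ(1) = 10 = ψ(3) with 1 ≠ 3, so ψ is not injective, hence not bijective.
The image of ψ is {2, 3, 5, 9, 10, 11, 13}, which has 7 elements.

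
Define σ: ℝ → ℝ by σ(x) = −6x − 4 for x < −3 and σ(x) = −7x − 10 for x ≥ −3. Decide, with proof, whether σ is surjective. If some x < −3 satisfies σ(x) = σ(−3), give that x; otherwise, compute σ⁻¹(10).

-20/7

Both pieces are strictly decreasing (slopes −6 and −7), so each is injective on its own interval.
The left piece maps (−∞, −3) onto (14, ∞); the right piece maps [−3, ∞) onto (−∞, 11].
The union (14, ∞) ∪ (−∞, 11] omits the interval between 14 and 11; in particular 14 has no preimage. So σ is not surjective.
Because the two images are disjoint, no x < −3 has σ(x) = σ(−3), so we compute σ⁻¹(10): 10 lies in (−∞, 11], so solve −7x − 10 = 10: x = (10 + 10)/(−7) = −20/7.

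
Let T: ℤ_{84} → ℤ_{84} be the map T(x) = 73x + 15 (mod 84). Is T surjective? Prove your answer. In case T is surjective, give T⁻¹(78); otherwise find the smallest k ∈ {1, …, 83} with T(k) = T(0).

Since gcd(73, 84) = 1, 73 is invertible modulo 84. Euclid's algorithm: 84 = 1·73 + 11, 73 = 6·11 + 7, 11 = 1·7 + 4, 7 = 1·4 + 3, 4 = 1·3 + 1; back-substituting gives 1 = 61·73 − 53·84, so 73⁻¹ ≡ 61 (mod 84).
For any y ∈ ℤ_{84}, x = 61(y − 15) mod 84 satisfies T(x) = 73·61(y − 15) + 15 ≡ y (since 73·61 ≡ 1 mod 84). So every y has a preimage.
So T is surjective.
Since T is surjective, we find T⁻¹(78): we need 73x ≡ 78 − 15 ≡ 63 (mod 84). Using 73⁻¹ = 61: x ≡ 61·63 = 3843 = 45·84 + 63, so x = 63.
Check: T(63) = 73·63 + 15 = 4614 = 54·84 + 78 ≡ 78 (mod 84).

63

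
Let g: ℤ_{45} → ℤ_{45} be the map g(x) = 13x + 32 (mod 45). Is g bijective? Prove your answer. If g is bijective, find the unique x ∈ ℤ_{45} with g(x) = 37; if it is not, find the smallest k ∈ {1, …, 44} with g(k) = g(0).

35

If g(u) = g(v), then 13u ≡ 13v (mod 45). Because gcd(13, 45) = 1, we may cancel 13 to get u ≡ v (mod 45).
We now compute 13⁻¹ mod 45 explicitly. Euclid's algorithm: 45 = 3·13 + 6, 13 = 2·6 + 1; back-substituting gives 1 = 7·13 − 2·45, so 13⁻¹ ≡ 7 (mod 45).
For any y ∈ ℤ_{45}, x = 7(y − 32) mod 45 satisfies g(x) = 13·7(y − 32) + 32 ≡ y (since 13·7 ≡ 1 mod 45). So every y has a preimage.
Thus g is bijective.
Since g is bijective, we find g⁻¹(37): we need 13x ≡ 37 − 32 ≡ 5 (mod 45). Using 13⁻¹ = 7: x ≡ 7·5 = 35, so x = 35.
Check: g(35) = 13·35 + 32 = 487 = 10·45 + 37 ≡ 37 (mod 45).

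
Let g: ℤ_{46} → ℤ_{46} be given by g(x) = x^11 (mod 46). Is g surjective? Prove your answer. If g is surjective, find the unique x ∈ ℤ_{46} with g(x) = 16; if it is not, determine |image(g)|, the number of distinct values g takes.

g(1) = 1^11 = 1.
g(3): Repeated squaring mod 46: 3^1 ≡ 3, 3^2 ≡ 3² = 9, 3^4 ≡ 9² = 81 ≡ 35, 3^8 ≡ 35² = 1225 ≡ 29. Since 11 = 8 + 2 + 1, 3^11 ≡ 29·9·3: 29·9 = 261 ≡ 31, then 31·3 = 93 ≡ 1. So 3^11 ≡ 1 (mod 46).
So g(1) = g(3) = 1 while 1 ≠ 3, hence g is not injective.
A non-injective map from the 46-element set ℤ_{46} to itself takes at most 45 distinct values, so it cannot be surjective. Therefore g is not surjective.
Since g is not surjective, we determine |image(g)|. Computing x^11 mod 46 for each x (by repeated squaring, reducing mod 46 at every step), the values g(0), g(1), …, g(45) are: 0, 1, 24, 1, 24, 45, 24, 45, 24, 1, 22, 45, 24, 1, 22, 45, 24, 45, 24, 45, 22, 45, 22, 23, 24, 1, 24, 1, 22, 1, 22, 1, 24, 45, 22, 1, 24, 45, 22, 1, 22, 1, 22, 45, 22, 45.
The distinct values are {0, 1, 22, 23, 24, 45}; there are 6 of them.

6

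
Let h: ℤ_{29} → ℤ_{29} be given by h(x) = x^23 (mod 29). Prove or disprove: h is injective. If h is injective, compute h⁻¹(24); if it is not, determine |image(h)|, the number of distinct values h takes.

16

Since 29 is prime, the nonzero elements of ℤ_{29} form a cyclic group of order 28.
As gcd(23, 28) = 1, raising to the 23rd power is a bijection on this group: if a^23 ≡ b^23 then (ab^{−1})^23 = 1, and the only element of order dividing gcd(23, 28) = 1 is 1, so a = b.
With h(0) = 0 this makes h injective on all of ℤ_{29}, hence bijective (finite equal-size domain and codomain). In particular h is injective.
Since h is injective, we find the preimage of 24. The inverse of x ↦ x^23 on (ℤ_{29})^× is x ↦ x^11, because 23·11 = 253 = 9·28 + 1 ≡ 1 (mod 28) and x^{28} = 1 for x ≠ 0 (Fermat). So h⁻¹(24) = 24^11 mod 29.
Repeated squaring mod 29: 24^1 ≡ 24, 24^2 ≡ 24² = 576 ≡ 25, 24^4 ≡ 25² = 625 ≡ 16, 24^8 ≡ 16² = 256 ≡ 24. Since 11 = 8 + 2 + 1, 24^11 ≡ 24·25·24: 24·25 = 600 ≡ 20, then 20·24 = 480 ≡ 16. So 24^11 ≡ 16 (mod 29).
Hence h⁻¹(24) = 16.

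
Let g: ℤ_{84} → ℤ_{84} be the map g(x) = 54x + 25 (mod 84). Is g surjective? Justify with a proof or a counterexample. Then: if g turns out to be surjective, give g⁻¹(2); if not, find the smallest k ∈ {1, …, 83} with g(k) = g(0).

14

By definition, g is surjective if every y in the codomain equals g(x) for some x in the domain.
Since gcd(54, 84) = 6, we have 54x ≡ 0 (mod 6) for all x, so g(x) ≡ 1 (mod 6).
But 0 ≢ 1 (mod 6), so 0 ∈ ℤ_{84} has no preimage. Hence g is not surjective.
Since g is not surjective, we find the least positive k with g(k) = g(0): this means 54k ≡ 0 (mod 84), i.e. 84 ∣ 54k. Since gcd(54, 84) = 6, dividing through by 6 this holds exactly when 14 ∣ 9k, and as gcd(9, 14) = 1, exactly when 14 ∣ k.
The smallest positive such k is 14.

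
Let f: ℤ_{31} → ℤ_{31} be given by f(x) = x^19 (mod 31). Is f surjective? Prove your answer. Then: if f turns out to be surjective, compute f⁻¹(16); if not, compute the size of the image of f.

Since 31 is prime, the nonzero elements of ℤ_{31} form a cyclic group of order 30.
As gcd(19, 30) = 1, raising to the 19th power is a bijection on this group: if u^19 ≡ v^19 then (uv^{−1})^19 = 1, and the only element of order dividing gcd(19, 30) = 1 is 1, so u = v.
With f(0) = 0 this makes f injective on all of ℤ_{31}, hence bijective (finite equal-size domain and codomain). In particular f is surjective.
Since f is surjective, we find the preimage of 16. The inverse of x ↦ x^19 on (ℤ_{31})^× is x ↦ x^19, because 19·19 = 361 = 12·30 + 1 ≡ 1 (mod 30) and x^{30} = 1 for x ≠ 0 (Fermat). So f⁻¹(16) = 16^19 mod 31.
Repeated squaring mod 31: 16^1 ≡ 16, 16^2 ≡ 16² = 256 ≡ 8, 16^4 ≡ 8² = 64 ≡ 2, 16^8 ≡ 2² = 4, 16^16 ≡ 4² = 16. Since 19 = 16 + 2 + 1, 16^19 ≡ 16·8·16: 16·8 = 128 ≡ 4, then 4·16 = 64 ≡ 2. So 16^19 ≡ 2 (mod 31).
Hence f⁻¹(16) = 2.

2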